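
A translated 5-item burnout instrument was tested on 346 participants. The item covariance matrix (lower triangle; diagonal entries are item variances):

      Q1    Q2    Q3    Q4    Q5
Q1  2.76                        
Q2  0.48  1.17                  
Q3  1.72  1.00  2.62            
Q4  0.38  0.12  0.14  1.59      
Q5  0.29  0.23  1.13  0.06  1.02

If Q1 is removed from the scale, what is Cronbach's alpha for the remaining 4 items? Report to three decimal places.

Cronbach's alpha = 0.608

Remaining items: Q2, Q3, Q4, Q5 (k = 4).
Σσᵢ² = 1.17 + 2.62 + 1.59 + 1.02 = 6.40
σ²_T = 6.40 + 2 × 2.68 = 11.76
α (item deleted) = (4/3)·(1 − 6.40/11.76) = 0.608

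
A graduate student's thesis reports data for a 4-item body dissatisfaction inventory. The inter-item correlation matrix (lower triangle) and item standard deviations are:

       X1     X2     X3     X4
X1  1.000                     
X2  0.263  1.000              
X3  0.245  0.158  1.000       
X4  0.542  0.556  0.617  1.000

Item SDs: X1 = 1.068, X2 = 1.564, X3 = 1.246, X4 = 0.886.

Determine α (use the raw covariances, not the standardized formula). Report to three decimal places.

Σσ²ᵢ = 1.068² + 1.564² + 1.246² + 0.886² = 5.9242
Covariances σ_ij = r_ij · s_i · s_j:
  σ(X1,X2) = 0.263 × 1.068 × 1.564 = 0.4393
  σ(X1,X3) = 0.245 × 1.068 × 1.246 = 0.3260
  σ(X1,X4) = 0.542 × 1.068 × 0.886 = 0.5129
  σ(X2,X3) = 0.158 × 1.564 × 1.246 = 0.3079
  σ(X2,X4) = 0.556 × 1.564 × 0.886 = 0.7705
  σ(X3,X4) = 0.617 × 1.246 × 0.886 = 0.6811
σ²_T = Σσ²ᵢ + 2·Σσ_ij = 5.9242 + 2 × 3.0377 = 11.9996
α = (4/3)·(1 − 5.9242/11.9996) = 0.675

α = 0.675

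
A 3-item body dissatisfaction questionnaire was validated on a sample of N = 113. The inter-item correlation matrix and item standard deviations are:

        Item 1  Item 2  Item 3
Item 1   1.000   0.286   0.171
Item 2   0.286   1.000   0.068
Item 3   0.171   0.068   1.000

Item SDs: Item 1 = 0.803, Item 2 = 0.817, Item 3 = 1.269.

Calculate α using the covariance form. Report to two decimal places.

Σσ²ᵢ = 0.803² + 0.817² + 1.269² = 2.9227
Covariances σ_ij = r_ij · s_i · s_j:
  σ(Item 1,Item 2) = 0.286 × 0.803 × 0.817 = 0.1876
  σ(Item 1,Item 3) = 0.171 × 0.803 × 1.269 = 0.1743
  σ(Item 2,Item 3) = 0.068 × 0.817 × 1.269 = 0.0705
σ²_T = Σσ²ᵢ + 2·Σσ_ij = 2.9227 + 2 × 0.4324 = 3.7875
α = (3/2)·(1 − 2.9227/3.7875) = 0.34

α = 0.34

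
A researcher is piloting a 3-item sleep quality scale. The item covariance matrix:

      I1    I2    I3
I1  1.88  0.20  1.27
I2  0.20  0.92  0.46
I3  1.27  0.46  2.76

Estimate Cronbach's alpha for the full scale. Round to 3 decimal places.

α = 0.615

Σσᵢ² = 1.88 + 0.92 + 2.76 = 5.56
Σ_{i<j} σ_ij = 1.93
Var(T) = 5.56 + 2 × 1.93 = 9.42
α = (k/(k−1))·(1 − Σσᵢ²/Var(T)) = (3/2)·(1 − 5.56/9.42) = 0.615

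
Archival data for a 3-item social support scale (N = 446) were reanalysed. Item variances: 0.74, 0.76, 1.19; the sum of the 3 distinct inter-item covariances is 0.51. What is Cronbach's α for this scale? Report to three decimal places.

Σσᵢ² = 0.74 + 0.76 + 1.19 = 2.69
Sum of distinct covariances = 0.51
total variance = Σσᵢ² + 2·Σcov = 2.69 + 2 × 0.51 = 3.71
α = (3/2)·(1 − 2.69/3.71) = 0.412

Cronbach's α = 0.412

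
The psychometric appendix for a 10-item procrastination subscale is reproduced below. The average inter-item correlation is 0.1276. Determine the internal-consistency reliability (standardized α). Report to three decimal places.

Standardized α = k·r̄ / (1 + (k−1)·r̄) = 10 × 0.1276 / (1 + 9 × 0.1276)
  = 1.2760 / 2.1484 = 0.594

standardized α = 0.594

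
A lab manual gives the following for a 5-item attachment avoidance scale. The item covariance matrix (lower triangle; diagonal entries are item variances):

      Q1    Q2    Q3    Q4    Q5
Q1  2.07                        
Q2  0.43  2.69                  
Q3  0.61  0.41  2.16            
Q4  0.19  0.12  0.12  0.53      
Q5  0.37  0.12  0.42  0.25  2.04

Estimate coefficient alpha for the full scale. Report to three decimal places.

sum of item variances = 2.07 + 2.69 + 2.16 + 0.53 + 2.04 = 9.49
Sum of the distinct covariances = 3.04
Var(T) = 9.49 + 2 × 3.04 = 15.57
α = (k/(k−1))·(1 − sum of item variances/Var(T)) = (5/4)·(1 − 9.49/15.57) = 0.488

coefficient alpha = 0.488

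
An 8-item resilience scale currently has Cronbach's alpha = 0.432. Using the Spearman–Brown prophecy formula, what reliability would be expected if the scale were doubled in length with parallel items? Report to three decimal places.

Length factor m = 2
α' = m·α / (1 + (m−1)·α)
   = 2 × 0.432 / (1 + (2 − 1) × 0.432)
   = 0.8640 / 1.4320 = 0.603

predicted reliability = 0.603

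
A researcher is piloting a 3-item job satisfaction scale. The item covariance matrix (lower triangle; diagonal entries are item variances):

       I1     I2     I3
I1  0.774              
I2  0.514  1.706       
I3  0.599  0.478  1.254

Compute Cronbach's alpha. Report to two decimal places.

α = 0.69

sum of item variances = 0.774 + 1.706 + 1.254 = 3.734
Sum of off-diagonal covariances = 1.591
Var(T) = 3.734 + 2 × 1.591 = 6.916
α = (k/(k−1))·(1 − sum of item variances/Var(T)) = (3/2)·(1 − 3.734/6.916) = 0.69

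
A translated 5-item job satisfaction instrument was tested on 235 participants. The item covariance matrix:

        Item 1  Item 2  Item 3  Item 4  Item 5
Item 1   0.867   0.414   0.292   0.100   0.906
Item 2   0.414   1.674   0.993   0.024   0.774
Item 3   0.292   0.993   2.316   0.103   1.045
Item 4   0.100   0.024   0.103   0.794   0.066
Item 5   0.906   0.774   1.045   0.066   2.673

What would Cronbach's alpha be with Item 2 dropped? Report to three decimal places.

Remaining items: Item 1, Item 3, Item 4, Item 5 (k = 4).
ΣVar(i) = 0.867 + 2.316 + 0.794 + 2.673 = 6.650
Var(T) = 6.650 + 2 × 2.512 = 11.674
α (item deleted) = (4/3)·(1 − 6.650/11.674) = 0.574

α = 0.574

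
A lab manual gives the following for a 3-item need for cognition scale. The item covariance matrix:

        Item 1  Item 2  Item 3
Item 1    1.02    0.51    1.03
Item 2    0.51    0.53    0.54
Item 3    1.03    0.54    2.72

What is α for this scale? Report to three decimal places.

Σσ²ᵢ = 1.02 + 0.53 + 2.72 = 4.27
Σ_{i<j} σ_ij = 2.08
Var(T) = 4.27 + 2 × 2.08 = 8.43
α = (k/(k−1))·(1 − Σσ²ᵢ/Var(T)) = (3/2)·(1 − 4.27/8.43) = 0.740

α = 0.740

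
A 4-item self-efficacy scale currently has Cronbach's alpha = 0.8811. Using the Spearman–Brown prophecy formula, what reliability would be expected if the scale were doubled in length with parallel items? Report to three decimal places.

predicted reliability = 0.937

Length factor m = 2
α' = m·α / (1 + (m−1)·α)
   = 2 × 0.8811 / (1 + (2 − 1) × 0.8811)
   = 1.7622 / 1.8811 = 0.937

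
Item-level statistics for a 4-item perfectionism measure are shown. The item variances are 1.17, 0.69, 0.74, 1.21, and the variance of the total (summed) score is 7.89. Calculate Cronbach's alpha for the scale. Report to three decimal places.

ΣVar(i) = 1.17 + 0.69 + 0.74 + 1.21 = 3.81
α = (k/(k−1))·(1 − ΣVar(i)/σ²_total) = (4/3)·(1 − 3.81/7.89) = 0.689

α = 0.689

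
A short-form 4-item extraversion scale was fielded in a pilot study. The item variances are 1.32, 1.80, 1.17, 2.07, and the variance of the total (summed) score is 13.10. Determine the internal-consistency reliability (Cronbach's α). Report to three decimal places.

Cronbach's α = 0.686

sum of item variances = 1.32 + 1.80 + 1.17 + 2.07 = 6.36
α = (k/(k−1))·(1 − sum of item variances/σ²_total) = (4/3)·(1 − 6.36/13.10) = 0.686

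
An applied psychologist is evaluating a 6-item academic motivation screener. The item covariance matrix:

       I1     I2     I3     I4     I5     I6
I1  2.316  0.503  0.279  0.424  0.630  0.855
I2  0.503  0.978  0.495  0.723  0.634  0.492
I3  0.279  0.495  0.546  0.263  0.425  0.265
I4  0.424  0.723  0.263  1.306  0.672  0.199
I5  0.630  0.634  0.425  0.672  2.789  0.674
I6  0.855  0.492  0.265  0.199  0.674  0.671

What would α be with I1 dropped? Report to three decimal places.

α = 0.758

Remaining items: I2, I3, I4, I5, I6 (k = 5).
ΣVar(i) = 0.978 + 0.546 + 1.306 + 2.789 + 0.671 = 6.290
σ²_T = 6.290 + 2 × 4.842 = 15.974
α (item deleted) = (5/4)·(1 − 6.290/15.974) = 0.758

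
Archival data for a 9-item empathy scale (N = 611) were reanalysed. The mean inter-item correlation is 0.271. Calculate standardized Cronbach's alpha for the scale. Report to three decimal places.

Standardized α = k·r̄ / (1 + (k−1)·r̄) = 9 × 0.271 / (1 + 8 × 0.271)
  = 2.4390 / 3.1680 = 0.770

standardized Cronbach's alpha = 0.770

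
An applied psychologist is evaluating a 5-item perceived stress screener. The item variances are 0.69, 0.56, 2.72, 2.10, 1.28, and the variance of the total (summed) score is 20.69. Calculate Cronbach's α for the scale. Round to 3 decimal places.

Σσᵢ² = 0.69 + 0.56 + 2.72 + 2.10 + 1.28 = 7.35
α = (k/(k−1))·(1 − Σσᵢ²/σ²_total) = (5/4)·(1 − 7.35/20.69) = 0.806

α = 0.806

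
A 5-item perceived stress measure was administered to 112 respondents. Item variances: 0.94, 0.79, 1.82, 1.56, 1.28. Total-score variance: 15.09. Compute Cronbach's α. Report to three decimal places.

ΣVar(i) = 0.94 + 0.79 + 1.82 + 1.56 + 1.28 = 6.39
α = (k/(k−1))·(1 − ΣVar(i)/Var(T)) = (5/4)·(1 − 6.39/15.09) = 0.721

α = 0.721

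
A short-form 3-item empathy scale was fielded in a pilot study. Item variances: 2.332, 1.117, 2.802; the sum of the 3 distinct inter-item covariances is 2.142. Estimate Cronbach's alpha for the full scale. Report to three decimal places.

α = 0.610

sum of item variances = 2.332 + 1.117 + 2.802 = 6.251
Sum of distinct covariances = 2.142
total variance = sum of item variances + 2·Σcov = 6.251 + 2 × 2.142 = 10.535
α = (3/2)·(1 − 6.251/10.535) = 0.610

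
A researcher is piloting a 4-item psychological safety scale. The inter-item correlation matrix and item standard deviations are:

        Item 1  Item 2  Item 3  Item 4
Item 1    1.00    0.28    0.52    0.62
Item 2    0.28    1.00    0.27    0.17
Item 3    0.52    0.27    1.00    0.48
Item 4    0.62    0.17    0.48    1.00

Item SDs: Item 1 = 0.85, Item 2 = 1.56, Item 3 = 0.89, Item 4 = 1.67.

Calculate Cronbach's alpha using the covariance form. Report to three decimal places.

Σσ²ᵢ = 0.85² + 1.56² + 0.89² + 1.67² = 6.7371
Covariances σ_ij = r_ij · s_i · s_j:
  σ(Item 1,Item 2) = 0.28 × 0.85 × 1.56 = 0.3713
  σ(Item 1,Item 3) = 0.52 × 0.85 × 0.89 = 0.3934
  σ(Item 1,Item 4) = 0.62 × 0.85 × 1.67 = 0.8801
  σ(Item 2,Item 3) = 0.27 × 1.56 × 0.89 = 0.3749
  σ(Item 2,Item 4) = 0.17 × 1.56 × 1.67 = 0.4429
  σ(Item 3,Item 4) = 0.48 × 0.89 × 1.67 = 0.7134
σ²_T = Σσ²ᵢ + 2·Σσ_ij = 6.7371 + 2 × 3.1760 = 13.0891
α = (4/3)·(1 − 6.7371/13.0891) = 0.647

Cronbach's alpha = 0.647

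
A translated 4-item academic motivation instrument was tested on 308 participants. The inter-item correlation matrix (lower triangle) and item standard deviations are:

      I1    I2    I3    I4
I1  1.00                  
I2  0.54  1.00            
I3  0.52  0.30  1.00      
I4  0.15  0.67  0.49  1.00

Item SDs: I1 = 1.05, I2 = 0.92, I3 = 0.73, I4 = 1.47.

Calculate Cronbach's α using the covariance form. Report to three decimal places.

Cronbach's α = 0.727

Σσ²ᵢ = 1.05² + 0.92² + 0.73² + 1.47² = 4.6427
Covariances σ_ij = r_ij · s_i · s_j:
  σ(I1,I2) = 0.54 × 1.05 × 0.92 = 0.5216
  σ(I1,I3) = 0.52 × 1.05 × 0.73 = 0.3986
  σ(I1,I4) = 0.15 × 1.05 × 1.47 = 0.2315
  σ(I2,I3) = 0.30 × 0.92 × 0.73 = 0.2015
  σ(I2,I4) = 0.67 × 0.92 × 1.47 = 0.9061
  σ(I3,I4) = 0.49 × 0.73 × 1.47 = 0.5258
σ²_T = Σσ²ᵢ + 2·Σσ_ij = 4.6427 + 2 × 2.7851 = 10.2129
α = (4/3)·(1 − 4.6427/10.2129) = 0.727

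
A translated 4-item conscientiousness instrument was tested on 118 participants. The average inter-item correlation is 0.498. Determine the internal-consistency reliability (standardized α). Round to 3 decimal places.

standardized α = 0.799

Standardized α = k·r̄ / (1 + (k−1)·r̄) = 4 × 0.498 / (1 + 3 × 0.498)
  = 1.9920 / 2.4940 = 0.799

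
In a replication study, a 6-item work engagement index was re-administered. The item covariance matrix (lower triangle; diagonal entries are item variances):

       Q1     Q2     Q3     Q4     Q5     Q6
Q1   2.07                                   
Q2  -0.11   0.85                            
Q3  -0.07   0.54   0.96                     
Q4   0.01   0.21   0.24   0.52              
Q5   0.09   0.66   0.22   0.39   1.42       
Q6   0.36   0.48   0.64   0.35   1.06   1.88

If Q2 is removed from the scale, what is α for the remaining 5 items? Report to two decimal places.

α = 0.61

Remaining items: Q1, Q3, Q4, Q5, Q6 (k = 5).
sum of item variances = 2.07 + 0.96 + 0.52 + 1.42 + 1.88 = 6.85
total variance = 6.85 + 2 × 3.29 = 13.43
α (item deleted) = (5/4)·(1 − 6.85/13.43) = 0.61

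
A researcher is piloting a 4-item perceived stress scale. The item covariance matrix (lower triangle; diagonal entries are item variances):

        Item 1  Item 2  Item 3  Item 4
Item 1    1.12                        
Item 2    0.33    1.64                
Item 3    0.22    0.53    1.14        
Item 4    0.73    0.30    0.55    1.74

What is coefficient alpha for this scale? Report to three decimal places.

α = 0.647

ΣVar(i) = 1.12 + 1.64 + 1.14 + 1.74 = 5.64
Sum of off-diagonal covariances = 2.66
σ²_T = 5.64 + 2 × 2.66 = 10.96
α = (k/(k−1))·(1 − ΣVar(i)/σ²_T) = (4/3)·(1 − 5.64/10.96) = 0.647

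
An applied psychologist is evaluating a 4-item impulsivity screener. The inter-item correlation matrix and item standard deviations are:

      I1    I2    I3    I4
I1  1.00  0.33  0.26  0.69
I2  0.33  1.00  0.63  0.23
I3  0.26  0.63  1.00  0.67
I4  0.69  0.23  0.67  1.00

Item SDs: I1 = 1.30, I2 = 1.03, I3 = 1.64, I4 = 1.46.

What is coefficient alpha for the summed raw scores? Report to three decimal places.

α = 0.779

Σσ²ᵢ = 1.30² + 1.03² + 1.64² + 1.46² = 7.5721
Covariances σ_ij = r_ij · s_i · s_j:
  σ(I1,I2) = 0.33 × 1.30 × 1.03 = 0.4419
  σ(I1,I3) = 0.26 × 1.30 × 1.64 = 0.5543
  σ(I1,I4) = 0.69 × 1.30 × 1.46 = 1.3096
  σ(I2,I3) = 0.63 × 1.03 × 1.64 = 1.0642
  σ(I2,I4) = 0.23 × 1.03 × 1.46 = 0.3459
  σ(I3,I4) = 0.67 × 1.64 × 1.46 = 1.6042
σ²_T = Σσ²ᵢ + 2·Σσ_ij = 7.5721 + 2 × 5.3201 = 18.2123
α = (4/3)·(1 − 7.5721/18.2123) = 0.779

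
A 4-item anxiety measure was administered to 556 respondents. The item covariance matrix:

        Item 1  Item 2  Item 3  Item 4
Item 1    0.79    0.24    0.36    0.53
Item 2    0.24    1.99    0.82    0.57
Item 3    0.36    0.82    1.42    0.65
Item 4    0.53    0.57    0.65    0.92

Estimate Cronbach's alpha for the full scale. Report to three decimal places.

Cronbach's alpha = 0.738

Σσᵢ² = 0.79 + 1.99 + 1.42 + 0.92 = 5.12
Σ_{i<j} σ_ij = 3.17
σ²_T = 5.12 + 2 × 3.17 = 11.46
α = (k/(k−1))·(1 − Σσᵢ²/σ²_T) = (4/3)·(1 − 5.12/11.46) = 0.738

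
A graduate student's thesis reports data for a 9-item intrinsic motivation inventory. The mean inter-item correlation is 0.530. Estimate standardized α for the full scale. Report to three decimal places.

Standardized α = k·r̄ / (1 + (k−1)·r̄) = 9 × 0.530 / (1 + 8 × 0.530)
  = 4.7700 / 5.2400 = 0.910

standardized α = 0.910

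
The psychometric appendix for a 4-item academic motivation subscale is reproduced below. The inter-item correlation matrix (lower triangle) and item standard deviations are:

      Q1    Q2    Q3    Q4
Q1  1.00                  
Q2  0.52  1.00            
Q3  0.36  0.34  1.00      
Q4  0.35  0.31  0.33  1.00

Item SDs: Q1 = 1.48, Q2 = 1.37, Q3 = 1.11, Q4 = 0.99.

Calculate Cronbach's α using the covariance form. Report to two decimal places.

Σσ²ᵢ = 1.48² + 1.37² + 1.11² + 0.99² = 6.2795
Covariances σ_ij = r_ij · s_i · s_j:
  σ(Q1,Q2) = 0.52 × 1.48 × 1.37 = 1.0544
  σ(Q1,Q3) = 0.36 × 1.48 × 1.11 = 0.5914
  σ(Q1,Q4) = 0.35 × 1.48 × 0.99 = 0.5128
  σ(Q2,Q3) = 0.34 × 1.37 × 1.11 = 0.5170
  σ(Q2,Q4) = 0.31 × 1.37 × 0.99 = 0.4205
  σ(Q3,Q4) = 0.33 × 1.11 × 0.99 = 0.3626
σ²_T = Σσ²ᵢ + 2·Σσ_ij = 6.2795 + 2 × 3.4587 = 13.1969
α = (4/3)·(1 − 6.2795/13.1969) = 0.70

Cronbach's α = 0.70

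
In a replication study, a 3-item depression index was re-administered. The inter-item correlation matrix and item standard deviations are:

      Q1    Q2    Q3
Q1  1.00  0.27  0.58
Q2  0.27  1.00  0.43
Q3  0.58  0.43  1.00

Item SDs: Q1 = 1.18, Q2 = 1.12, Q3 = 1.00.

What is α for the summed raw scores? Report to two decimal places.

Σσ²ᵢ = 1.18² + 1.12² + 1.00² = 3.6468
Covariances σ_ij = r_ij · s_i · s_j:
  σ(Q1,Q2) = 0.27 × 1.18 × 1.12 = 0.3568
  σ(Q1,Q3) = 0.58 × 1.18 × 1.00 = 0.6844
  σ(Q2,Q3) = 0.43 × 1.12 × 1.00 = 0.4816
σ²_T = Σσ²ᵢ + 2·Σσ_ij = 3.6468 + 2 × 1.5228 = 6.6924
α = (3/2)·(1 − 3.6468/6.6924) = 0.68

α = 0.68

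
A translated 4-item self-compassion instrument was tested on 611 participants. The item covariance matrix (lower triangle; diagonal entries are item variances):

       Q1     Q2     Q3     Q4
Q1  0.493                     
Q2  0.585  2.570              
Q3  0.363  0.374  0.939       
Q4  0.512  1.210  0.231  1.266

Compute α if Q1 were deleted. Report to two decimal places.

Remaining items: Q2, Q3, Q4 (k = 3).
ΣVar(i) = 2.570 + 0.939 + 1.266 = 4.775
σ²_T = 4.775 + 2 × 1.815 = 8.405
α (item deleted) = (3/2)·(1 − 4.775/8.405) = 0.65

α = 0.65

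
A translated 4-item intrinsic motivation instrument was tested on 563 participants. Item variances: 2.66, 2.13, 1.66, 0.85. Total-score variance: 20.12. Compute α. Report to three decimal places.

α = 0.850

Σσ²ᵢ = 2.66 + 2.13 + 1.66 + 0.85 = 7.30
α = (k/(k−1))·(1 − Σσ²ᵢ/σ²_T) = (4/3)·(1 − 7.30/20.12) = 0.850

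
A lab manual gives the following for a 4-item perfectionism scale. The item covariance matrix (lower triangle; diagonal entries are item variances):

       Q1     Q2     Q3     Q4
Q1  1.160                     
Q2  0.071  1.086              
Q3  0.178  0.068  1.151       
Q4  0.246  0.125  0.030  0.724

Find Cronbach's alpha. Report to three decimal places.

Σσᵢ² = 1.160 + 1.086 + 1.151 + 0.724 = 4.121
Σ_{i<j} σ_ij = 0.718
Var(T) = 4.121 + 2 × 0.718 = 5.557
α = (k/(k−1))·(1 − Σσᵢ²/Var(T)) = (4/3)·(1 − 4.121/5.557) = 0.345

Cronbach's alpha = 0.345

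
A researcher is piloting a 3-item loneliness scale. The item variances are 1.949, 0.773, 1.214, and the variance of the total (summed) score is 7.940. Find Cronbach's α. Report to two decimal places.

ΣVar(i) = 1.949 + 0.773 + 1.214 = 3.936
α = (k/(k−1))·(1 − ΣVar(i)/σ²_total) = (3/2)·(1 − 3.936/7.940) = 0.76

Cronbach's α = 0.76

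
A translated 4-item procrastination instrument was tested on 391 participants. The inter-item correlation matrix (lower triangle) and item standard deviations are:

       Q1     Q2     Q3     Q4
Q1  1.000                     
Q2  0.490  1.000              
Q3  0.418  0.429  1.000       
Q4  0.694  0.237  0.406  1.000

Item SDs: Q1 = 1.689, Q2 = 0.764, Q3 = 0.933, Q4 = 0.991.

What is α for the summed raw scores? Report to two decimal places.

Σσ²ᵢ = 1.689² + 0.764² + 0.933² + 0.991² = 5.2890
Covariances σ_ij = r_ij · s_i · s_j:
  σ(Q1,Q2) = 0.490 × 1.689 × 0.764 = 0.6323
  σ(Q1,Q3) = 0.418 × 1.689 × 0.933 = 0.6587
  σ(Q1,Q4) = 0.694 × 1.689 × 0.991 = 1.1616
  σ(Q2,Q3) = 0.429 × 0.764 × 0.933 = 0.3058
  σ(Q2,Q4) = 0.237 × 0.764 × 0.991 = 0.1794
  σ(Q3,Q4) = 0.406 × 0.933 × 0.991 = 0.3754
σ²_T = Σσ²ᵢ + 2·Σσ_ij = 5.2890 + 2 × 3.3132 = 11.9154
α = (4/3)·(1 − 5.2890/11.9154) = 0.74

α = 0.74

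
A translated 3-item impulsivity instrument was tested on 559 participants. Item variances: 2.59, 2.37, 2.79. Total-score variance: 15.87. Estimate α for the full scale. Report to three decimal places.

α = 0.767

sum of item variances = 2.59 + 2.37 + 2.79 = 7.75
α = (k/(k−1))·(1 − sum of item variances/Var(T)) = (3/2)·(1 − 7.75/15.87) = 0.767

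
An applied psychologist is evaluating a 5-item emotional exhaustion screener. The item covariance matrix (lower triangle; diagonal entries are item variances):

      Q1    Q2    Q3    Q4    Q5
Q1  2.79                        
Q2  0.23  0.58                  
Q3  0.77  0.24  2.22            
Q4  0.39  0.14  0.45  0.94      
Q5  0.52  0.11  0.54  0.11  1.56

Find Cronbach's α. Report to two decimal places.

α = 0.58

Σσ²ᵢ = 2.79 + 0.58 + 2.22 + 0.94 + 1.56 = 8.09
Σ_{i<j} σ_ij = 3.50
σ²_T = 8.09 + 2 × 3.50 = 15.09
α = (k/(k−1))·(1 − Σσ²ᵢ/σ²_T) = (5/4)·(1 − 8.09/15.09) = 0.58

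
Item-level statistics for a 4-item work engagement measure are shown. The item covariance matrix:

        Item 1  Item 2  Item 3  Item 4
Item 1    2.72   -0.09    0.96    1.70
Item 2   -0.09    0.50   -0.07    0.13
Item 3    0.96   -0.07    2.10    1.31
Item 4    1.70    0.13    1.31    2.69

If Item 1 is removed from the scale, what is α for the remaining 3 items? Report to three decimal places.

α = 0.512

Remaining items: Item 2, Item 3, Item 4 (k = 3).
Σσ²ᵢ = 0.50 + 2.10 + 2.69 = 5.29
total variance = 5.29 + 2 × 1.37 = 8.03
α (item deleted) = (3/2)·(1 − 5.29/8.03) = 0.512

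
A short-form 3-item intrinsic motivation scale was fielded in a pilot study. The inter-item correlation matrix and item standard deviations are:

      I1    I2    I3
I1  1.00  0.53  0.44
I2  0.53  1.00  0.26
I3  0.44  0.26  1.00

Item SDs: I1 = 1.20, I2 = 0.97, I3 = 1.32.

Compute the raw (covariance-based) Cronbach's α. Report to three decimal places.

Σσ²ᵢ = 1.20² + 0.97² + 1.32² = 4.1233
Covariances σ_ij = r_ij · s_i · s_j:
  σ(I1,I2) = 0.53 × 1.20 × 0.97 = 0.6169
  σ(I1,I3) = 0.44 × 1.20 × 1.32 = 0.6970
  σ(I2,I3) = 0.26 × 0.97 × 1.32 = 0.3329
σ²_T = Σσ²ᵢ + 2·Σσ_ij = 4.1233 + 2 × 1.6468 = 7.4169
α = (3/2)·(1 − 4.1233/7.4169) = 0.666

α = 0.666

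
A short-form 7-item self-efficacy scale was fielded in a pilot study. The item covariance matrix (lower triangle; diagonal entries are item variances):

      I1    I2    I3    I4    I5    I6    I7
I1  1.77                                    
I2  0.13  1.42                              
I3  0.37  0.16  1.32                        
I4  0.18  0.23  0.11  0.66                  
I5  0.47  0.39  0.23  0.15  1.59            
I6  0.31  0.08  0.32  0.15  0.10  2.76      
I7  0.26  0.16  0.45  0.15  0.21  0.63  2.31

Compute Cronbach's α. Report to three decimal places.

α = 0.548

sum of item variances = 1.77 + 1.42 + 1.32 + 0.66 + 1.59 + 2.76 + 2.31 = 11.83
Σ_{i<j} σ_ij = 5.24
total variance = 11.83 + 2 × 5.24 = 22.31
α = (k/(k−1))·(1 − sum of item variances/total variance) = (7/6)·(1 − 11.83/22.31) = 0.548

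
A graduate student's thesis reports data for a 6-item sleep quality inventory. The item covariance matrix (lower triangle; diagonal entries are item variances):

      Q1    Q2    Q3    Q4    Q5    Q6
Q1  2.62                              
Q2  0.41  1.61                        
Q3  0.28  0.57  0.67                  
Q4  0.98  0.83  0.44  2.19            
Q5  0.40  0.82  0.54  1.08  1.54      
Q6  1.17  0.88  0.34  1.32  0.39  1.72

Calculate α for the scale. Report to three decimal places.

α = 0.803

sum of item variances = 2.62 + 1.61 + 0.67 + 2.19 + 1.54 + 1.72 = 10.35
Σ_{i<j} σ_ij = 10.45
Var(T) = 10.35 + 2 × 10.45 = 31.25
α = (k/(k−1))·(1 − sum of item variances/Var(T)) = (6/5)·(1 − 10.35/31.25) = 0.803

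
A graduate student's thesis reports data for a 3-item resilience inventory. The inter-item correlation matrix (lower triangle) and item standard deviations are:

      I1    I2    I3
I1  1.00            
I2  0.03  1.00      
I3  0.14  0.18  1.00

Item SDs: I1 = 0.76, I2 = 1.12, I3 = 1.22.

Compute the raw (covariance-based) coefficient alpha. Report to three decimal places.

α = 0.292

Σσ²ᵢ = 0.76² + 1.12² + 1.22² = 3.3204
Covariances σ_ij = r_ij · s_i · s_j:
  σ(I1,I2) = 0.03 × 0.76 × 1.12 = 0.0255
  σ(I1,I3) = 0.14 × 0.76 × 1.22 = 0.1298
  σ(I2,I3) = 0.18 × 1.12 × 1.22 = 0.2460
σ²_T = Σσ²ᵢ + 2·Σσ_ij = 3.3204 + 2 × 0.4013 = 4.1230
α = (3/2)·(1 − 3.3204/4.1230) = 0.292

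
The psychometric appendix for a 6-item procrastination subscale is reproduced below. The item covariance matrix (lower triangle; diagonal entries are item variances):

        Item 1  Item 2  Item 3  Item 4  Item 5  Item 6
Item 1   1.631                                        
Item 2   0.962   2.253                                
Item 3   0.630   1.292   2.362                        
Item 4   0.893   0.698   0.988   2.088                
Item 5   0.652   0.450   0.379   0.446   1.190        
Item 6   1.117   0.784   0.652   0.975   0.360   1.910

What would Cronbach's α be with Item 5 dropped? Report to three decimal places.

α = 0.796

Remaining items: Item 1, Item 2, Item 3, Item 4, Item 6 (k = 5).
ΣVar(i) = 1.631 + 2.253 + 2.362 + 2.088 + 1.910 = 10.244
total variance = 10.244 + 2 × 8.991 = 28.226
α (item deleted) = (5/4)·(1 − 10.244/28.226) = 0.796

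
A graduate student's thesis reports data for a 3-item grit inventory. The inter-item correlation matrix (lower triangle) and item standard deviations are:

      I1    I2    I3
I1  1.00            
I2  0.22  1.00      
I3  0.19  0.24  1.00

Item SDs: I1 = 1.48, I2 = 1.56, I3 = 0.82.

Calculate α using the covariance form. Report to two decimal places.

Σσ²ᵢ = 1.48² + 1.56² + 0.82² = 5.2964
Covariances σ_ij = r_ij · s_i · s_j:
  σ(I1,I2) = 0.22 × 1.48 × 1.56 = 0.5079
  σ(I1,I3) = 0.19 × 1.48 × 0.82 = 0.2306
  σ(I2,I3) = 0.24 × 1.56 × 0.82 = 0.3070
σ²_T = Σσ²ᵢ + 2·Σσ_ij = 5.2964 + 2 × 1.0455 = 7.3874
α = (3/2)·(1 − 5.2964/7.3874) = 0.42

α = 0.42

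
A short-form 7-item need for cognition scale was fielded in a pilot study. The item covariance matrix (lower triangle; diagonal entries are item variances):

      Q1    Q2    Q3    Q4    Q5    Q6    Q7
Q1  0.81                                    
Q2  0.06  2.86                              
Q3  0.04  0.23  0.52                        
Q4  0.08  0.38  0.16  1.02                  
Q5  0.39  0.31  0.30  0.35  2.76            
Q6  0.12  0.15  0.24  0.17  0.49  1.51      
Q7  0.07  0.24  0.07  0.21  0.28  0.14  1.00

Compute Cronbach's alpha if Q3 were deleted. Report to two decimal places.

Remaining items: Q1, Q2, Q4, Q5, Q6, Q7 (k = 6).
ΣVar(i) = 0.81 + 2.86 + 1.02 + 2.76 + 1.51 + 1.00 = 9.96
σ²_T = 9.96 + 2 × 3.44 = 16.84
α (item deleted) = (6/5)·(1 − 9.96/16.84) = 0.49

α = 0.49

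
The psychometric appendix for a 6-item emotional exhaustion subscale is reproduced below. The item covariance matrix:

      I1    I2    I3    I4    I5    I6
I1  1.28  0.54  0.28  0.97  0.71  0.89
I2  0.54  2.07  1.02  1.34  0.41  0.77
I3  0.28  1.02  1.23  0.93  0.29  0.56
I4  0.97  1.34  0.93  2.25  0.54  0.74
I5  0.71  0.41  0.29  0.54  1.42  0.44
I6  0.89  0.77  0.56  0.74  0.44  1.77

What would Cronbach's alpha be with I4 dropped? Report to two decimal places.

α = 0.75

Remaining items: I1, I2, I3, I5, I6 (k = 5).
ΣVar(i) = 1.28 + 2.07 + 1.23 + 1.42 + 1.77 = 7.77
Var(T) = 7.77 + 2 × 5.91 = 19.59
α (item deleted) = (5/4)·(1 − 7.77/19.59) = 0.75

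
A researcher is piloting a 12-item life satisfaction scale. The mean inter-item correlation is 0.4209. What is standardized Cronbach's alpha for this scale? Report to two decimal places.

α = 0.90

Standardized α = k·r̄ / (1 + (k−1)·r̄) = 12 × 0.4209 / (1 + 11 × 0.4209)
  = 5.0508 / 5.6299 = 0.90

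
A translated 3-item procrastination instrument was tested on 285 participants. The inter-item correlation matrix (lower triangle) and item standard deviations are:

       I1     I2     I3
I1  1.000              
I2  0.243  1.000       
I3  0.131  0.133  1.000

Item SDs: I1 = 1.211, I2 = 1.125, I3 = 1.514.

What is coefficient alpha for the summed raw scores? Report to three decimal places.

coefficient alpha = 0.362

Σσ²ᵢ = 1.211² + 1.125² + 1.514² = 5.0243
Covariances σ_ij = r_ij · s_i · s_j:
  σ(I1,I2) = 0.243 × 1.211 × 1.125 = 0.3311
  σ(I1,I3) = 0.131 × 1.211 × 1.514 = 0.2402
  σ(I2,I3) = 0.133 × 1.125 × 1.514 = 0.2265
σ²_T = Σσ²ᵢ + 2·Σσ_ij = 5.0243 + 2 × 0.7978 = 6.6199
α = (3/2)·(1 − 5.0243/6.6199) = 0.362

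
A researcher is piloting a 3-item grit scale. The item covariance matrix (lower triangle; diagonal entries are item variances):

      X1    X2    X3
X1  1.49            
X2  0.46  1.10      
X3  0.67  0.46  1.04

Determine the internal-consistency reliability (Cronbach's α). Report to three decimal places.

sum of item variances = 1.49 + 1.10 + 1.04 = 3.63
Sum of the distinct covariances = 1.59
σ²_T = 3.63 + 2 × 1.59 = 6.81
α = (k/(k−1))·(1 − sum of item variances/σ²_T) = (3/2)·(1 − 3.63/6.81) = 0.700

Cronbach's α = 0.700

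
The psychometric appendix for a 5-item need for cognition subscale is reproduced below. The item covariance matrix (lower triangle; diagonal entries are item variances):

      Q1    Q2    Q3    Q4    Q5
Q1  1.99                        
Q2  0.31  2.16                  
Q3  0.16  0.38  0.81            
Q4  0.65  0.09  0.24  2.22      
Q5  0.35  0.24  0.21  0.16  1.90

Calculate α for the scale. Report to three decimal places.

Σσ²ᵢ = 1.99 + 2.16 + 0.81 + 2.22 + 1.90 = 9.08
Sum of the distinct covariances = 2.79
σ²_total = 9.08 + 2 × 2.79 = 14.66
α = (k/(k−1))·(1 − Σσ²ᵢ/σ²_total) = (5/4)·(1 − 9.08/14.66) = 0.476

α = 0.476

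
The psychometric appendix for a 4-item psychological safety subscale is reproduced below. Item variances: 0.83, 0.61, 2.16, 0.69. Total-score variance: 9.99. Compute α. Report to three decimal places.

Σσᵢ² = 0.83 + 0.61 + 2.16 + 0.69 = 4.29
α = (k/(k−1))·(1 − Σσᵢ²/σ²_T) = (4/3)·(1 − 4.29/9.99) = 0.761

α = 0.761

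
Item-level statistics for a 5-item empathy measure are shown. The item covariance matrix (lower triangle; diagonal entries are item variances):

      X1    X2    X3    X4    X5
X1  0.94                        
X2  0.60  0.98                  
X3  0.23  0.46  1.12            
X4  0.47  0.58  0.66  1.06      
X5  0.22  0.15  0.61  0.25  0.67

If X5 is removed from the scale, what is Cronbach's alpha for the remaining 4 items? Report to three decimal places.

Cronbach's alpha = 0.792

Remaining items: X1, X2, X3, X4 (k = 4).
Σσᵢ² = 0.94 + 0.98 + 1.12 + 1.06 = 4.10
total variance = 4.10 + 2 × 3.00 = 10.10
α (item deleted) = (4/3)·(1 − 4.10/10.10) = 0.792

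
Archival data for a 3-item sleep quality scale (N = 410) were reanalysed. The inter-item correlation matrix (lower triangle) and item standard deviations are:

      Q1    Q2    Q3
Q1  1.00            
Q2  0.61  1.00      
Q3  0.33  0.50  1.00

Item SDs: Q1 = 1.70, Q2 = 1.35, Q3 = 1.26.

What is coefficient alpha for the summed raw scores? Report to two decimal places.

α = 0.73

Σσ²ᵢ = 1.70² + 1.35² + 1.26² = 6.3001
Covariances σ_ij = r_ij · s_i · s_j:
  σ(Q1,Q2) = 0.61 × 1.70 × 1.35 = 1.4000
  σ(Q1,Q3) = 0.33 × 1.70 × 1.26 = 0.7069
  σ(Q2,Q3) = 0.50 × 1.35 × 1.26 = 0.8505
σ²_T = Σσ²ᵢ + 2·Σσ_ij = 6.3001 + 2 × 2.9574 = 12.2149
α = (3/2)·(1 − 6.3001/12.2149) = 0.73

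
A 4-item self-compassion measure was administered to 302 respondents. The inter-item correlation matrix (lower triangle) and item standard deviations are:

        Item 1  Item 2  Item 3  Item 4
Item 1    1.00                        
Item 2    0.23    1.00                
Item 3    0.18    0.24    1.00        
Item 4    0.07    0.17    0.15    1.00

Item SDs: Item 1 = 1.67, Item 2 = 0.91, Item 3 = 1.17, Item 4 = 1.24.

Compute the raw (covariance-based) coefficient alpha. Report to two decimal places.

Σσ²ᵢ = 1.67² + 0.91² + 1.17² + 1.24² = 6.5235
Covariances σ_ij = r_ij · s_i · s_j:
  σ(Item 1,Item 2) = 0.23 × 1.67 × 0.91 = 0.3495
  σ(Item 1,Item 3) = 0.18 × 1.67 × 1.17 = 0.3517
  σ(Item 1,Item 4) = 0.07 × 1.67 × 1.24 = 0.1450
  σ(Item 2,Item 3) = 0.24 × 0.91 × 1.17 = 0.2555
  σ(Item 2,Item 4) = 0.17 × 0.91 × 1.24 = 0.1918
  σ(Item 3,Item 4) = 0.15 × 1.17 × 1.24 = 0.2176
σ²_T = Σσ²ᵢ + 2·Σσ_ij = 6.5235 + 2 × 1.5111 = 9.5457
α = (4/3)·(1 − 6.5235/9.5457) = 0.42

coefficient alpha = 0.42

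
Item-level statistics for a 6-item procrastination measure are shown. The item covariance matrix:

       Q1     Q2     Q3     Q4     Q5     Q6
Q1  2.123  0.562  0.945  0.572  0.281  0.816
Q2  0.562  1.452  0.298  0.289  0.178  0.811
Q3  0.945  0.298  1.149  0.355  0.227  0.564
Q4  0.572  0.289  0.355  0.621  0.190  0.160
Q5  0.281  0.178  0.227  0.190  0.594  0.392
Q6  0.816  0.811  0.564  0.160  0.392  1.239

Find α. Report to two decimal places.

α = 0.78

ΣVar(i) = 2.123 + 1.452 + 1.149 + 0.621 + 0.594 + 1.239 = 7.178
Sum of the distinct covariances = 6.640
σ²_T = 7.178 + 2 × 6.640 = 20.458
α = (k/(k−1))·(1 − ΣVar(i)/σ²_T) = (6/5)·(1 − 7.178/20.458) = 0.78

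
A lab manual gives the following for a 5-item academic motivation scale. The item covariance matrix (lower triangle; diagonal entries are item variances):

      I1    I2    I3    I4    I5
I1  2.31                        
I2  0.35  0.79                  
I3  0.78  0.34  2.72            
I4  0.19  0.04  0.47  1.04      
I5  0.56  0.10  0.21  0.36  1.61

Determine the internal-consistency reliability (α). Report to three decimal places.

α = 0.557

Σσ²ᵢ = 2.31 + 0.79 + 2.72 + 1.04 + 1.61 = 8.47
Σ_{i<j} σ_ij = 3.40
σ²_T = 8.47 + 2 × 3.40 = 15.27
α = (k/(k−1))·(1 − Σσ²ᵢ/σ²_T) = (5/4)·(1 − 8.47/15.27) = 0.557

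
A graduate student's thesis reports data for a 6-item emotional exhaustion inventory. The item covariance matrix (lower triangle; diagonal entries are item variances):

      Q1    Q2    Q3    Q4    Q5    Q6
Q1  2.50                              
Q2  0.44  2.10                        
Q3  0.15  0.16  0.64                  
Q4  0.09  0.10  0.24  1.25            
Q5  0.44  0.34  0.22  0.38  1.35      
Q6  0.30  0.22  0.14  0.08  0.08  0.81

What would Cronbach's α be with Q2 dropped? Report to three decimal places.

Cronbach's α = 0.491

Remaining items: Q1, Q3, Q4, Q5, Q6 (k = 5).
ΣVar(i) = 2.50 + 0.64 + 1.25 + 1.35 + 0.81 = 6.55
total variance = 6.55 + 2 × 2.12 = 10.79
α (item deleted) = (5/4)·(1 − 6.55/10.79) = 0.491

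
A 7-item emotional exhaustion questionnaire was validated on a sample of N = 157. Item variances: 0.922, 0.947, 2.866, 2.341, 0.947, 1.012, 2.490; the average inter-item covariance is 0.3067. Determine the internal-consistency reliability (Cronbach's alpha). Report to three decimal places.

ΣVar(i) = 0.922 + 0.947 + 2.866 + 2.341 + 0.947 + 1.012 + 2.490 = 11.525
Sum of the 21 distinct covariances = 21 × 0.3067 = 6.4407
total variance = ΣVar(i) + 2·Σcov = 11.525 + 2 × 6.4407 = 24.4064
α = (7/6)·(1 − 11.525/24.4064) = 0.616

α = 0.616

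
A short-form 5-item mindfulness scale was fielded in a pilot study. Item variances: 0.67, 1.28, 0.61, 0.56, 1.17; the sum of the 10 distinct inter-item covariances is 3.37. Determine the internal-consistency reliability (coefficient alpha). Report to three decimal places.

ΣVar(i) = 0.67 + 1.28 + 0.61 + 0.56 + 1.17 = 4.29
Sum of distinct covariances = 3.37
Var(T) = ΣVar(i) + 2·Σcov = 4.29 + 2 × 3.37 = 11.03
α = (5/4)·(1 − 4.29/11.03) = 0.764

coefficient alpha = 0.764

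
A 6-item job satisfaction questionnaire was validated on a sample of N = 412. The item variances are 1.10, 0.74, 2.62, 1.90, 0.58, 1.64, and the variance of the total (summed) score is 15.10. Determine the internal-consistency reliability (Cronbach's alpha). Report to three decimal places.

α = 0.518

ΣVar(i) = 1.10 + 0.74 + 2.62 + 1.90 + 0.58 + 1.64 = 8.58
α = (k/(k−1))·(1 − ΣVar(i)/total variance) = (6/5)·(1 − 8.58/15.10) = 0.518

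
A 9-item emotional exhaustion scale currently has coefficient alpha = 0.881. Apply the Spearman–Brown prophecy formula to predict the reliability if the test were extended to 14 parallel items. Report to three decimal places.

Length factor m = 14/9 = 1.5556
α' = m·α / (1 + (m−1)·α)
   = 14/9 × 0.881 / (1 + (14/9 − 1) × 0.881)
   = 1.3704 / 1.4894 = 0.920

predicted reliability = 0.920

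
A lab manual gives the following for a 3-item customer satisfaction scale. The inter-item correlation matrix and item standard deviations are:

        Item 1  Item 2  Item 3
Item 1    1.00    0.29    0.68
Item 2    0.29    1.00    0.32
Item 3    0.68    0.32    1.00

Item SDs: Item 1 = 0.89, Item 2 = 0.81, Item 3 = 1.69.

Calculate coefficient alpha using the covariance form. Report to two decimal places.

α = 0.66

Σσ²ᵢ = 0.89² + 0.81² + 1.69² = 4.3043
Covariances σ_ij = r_ij · s_i · s_j:
  σ(Item 1,Item 2) = 0.29 × 0.89 × 0.81 = 0.2091
  σ(Item 1,Item 3) = 0.68 × 0.89 × 1.69 = 1.0228
  σ(Item 2,Item 3) = 0.32 × 0.81 × 1.69 = 0.4380
σ²_T = Σσ²ᵢ + 2·Σσ_ij = 4.3043 + 2 × 1.6699 = 7.6441
α = (3/2)·(1 − 4.3043/7.6441) = 0.66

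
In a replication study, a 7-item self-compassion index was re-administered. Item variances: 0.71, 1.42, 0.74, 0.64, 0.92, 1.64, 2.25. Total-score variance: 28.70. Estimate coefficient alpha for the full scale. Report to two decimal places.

α = 0.83

Σσᵢ² = 0.71 + 1.42 + 0.74 + 0.64 + 0.92 + 1.64 + 2.25 = 8.32
α = (k/(k−1))·(1 − Σσᵢ²/σ²_total) = (7/6)·(1 − 8.32/28.70) = 0.83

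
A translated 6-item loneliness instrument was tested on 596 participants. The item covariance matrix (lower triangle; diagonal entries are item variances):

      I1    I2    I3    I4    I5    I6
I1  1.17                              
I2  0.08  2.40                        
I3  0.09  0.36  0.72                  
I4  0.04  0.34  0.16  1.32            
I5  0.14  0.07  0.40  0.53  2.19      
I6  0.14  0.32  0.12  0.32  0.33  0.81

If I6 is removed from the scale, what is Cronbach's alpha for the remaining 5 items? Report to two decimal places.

Remaining items: I1, I2, I3, I4, I5 (k = 5).
Σσᵢ² = 1.17 + 2.40 + 0.72 + 1.32 + 2.19 = 7.80
Var(T) = 7.80 + 2 × 2.21 = 12.22
α (item deleted) = (5/4)·(1 − 7.80/12.22) = 0.45

Cronbach's alpha = 0.45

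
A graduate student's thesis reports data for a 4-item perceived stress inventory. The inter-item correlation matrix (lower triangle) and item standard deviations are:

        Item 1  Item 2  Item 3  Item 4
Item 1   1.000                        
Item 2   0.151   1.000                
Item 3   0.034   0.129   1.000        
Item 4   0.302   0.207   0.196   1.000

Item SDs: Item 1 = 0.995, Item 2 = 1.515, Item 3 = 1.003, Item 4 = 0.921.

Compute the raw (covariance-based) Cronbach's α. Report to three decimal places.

Σσ²ᵢ = 0.995² + 1.515² + 1.003² + 0.921² = 5.1395
Covariances σ_ij = r_ij · s_i · s_j:
  σ(Item 1,Item 2) = 0.151 × 0.995 × 1.515 = 0.2276
  σ(Item 1,Item 3) = 0.034 × 0.995 × 1.003 = 0.0339
  σ(Item 1,Item 4) = 0.302 × 0.995 × 0.921 = 0.2768
  σ(Item 2,Item 3) = 0.129 × 1.515 × 1.003 = 0.1960
  σ(Item 2,Item 4) = 0.207 × 1.515 × 0.921 = 0.2888
  σ(Item 3,Item 4) = 0.196 × 1.003 × 0.921 = 0.1811
σ²_T = Σσ²ᵢ + 2·Σσ_ij = 5.1395 + 2 × 1.2042 = 7.5479
α = (4/3)·(1 − 5.1395/7.5479) = 0.425

α = 0.425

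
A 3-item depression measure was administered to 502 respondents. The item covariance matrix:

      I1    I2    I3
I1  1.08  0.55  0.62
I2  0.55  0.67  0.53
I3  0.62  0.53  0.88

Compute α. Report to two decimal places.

sum of item variances = 1.08 + 0.67 + 0.88 = 2.63
Sum of the distinct covariances = 1.70
total variance = 2.63 + 2 × 1.70 = 6.03
α = (k/(k−1))·(1 − sum of item variances/total variance) = (3/2)·(1 − 2.63/6.03) = 0.85

α = 0.85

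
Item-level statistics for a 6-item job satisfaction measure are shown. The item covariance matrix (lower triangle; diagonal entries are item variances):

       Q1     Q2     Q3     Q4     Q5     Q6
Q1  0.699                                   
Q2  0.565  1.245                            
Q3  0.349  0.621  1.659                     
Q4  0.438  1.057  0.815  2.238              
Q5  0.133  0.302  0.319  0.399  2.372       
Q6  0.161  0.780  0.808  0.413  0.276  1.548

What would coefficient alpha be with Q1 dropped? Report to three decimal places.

Remaining items: Q2, Q3, Q4, Q5, Q6 (k = 5).
sum of item variances = 1.245 + 1.659 + 2.238 + 2.372 + 1.548 = 9.062
Var(T) = 9.062 + 2 × 5.790 = 20.642
α (item deleted) = (5/4)·(1 − 9.062/20.642) = 0.701

coefficient alpha = 0.701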